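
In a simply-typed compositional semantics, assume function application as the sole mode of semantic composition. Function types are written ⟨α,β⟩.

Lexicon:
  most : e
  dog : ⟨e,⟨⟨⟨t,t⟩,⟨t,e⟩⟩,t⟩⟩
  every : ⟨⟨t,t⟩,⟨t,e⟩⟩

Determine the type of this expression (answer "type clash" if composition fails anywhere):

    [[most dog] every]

At [most dog], dog : ⟨e,⟨⟨⟨t,t⟩,⟨t,e⟩⟩,t⟩⟩ takes most : e, giving ⟨⟨⟨t,t⟩,⟨t,e⟩⟩,t⟩.
At [[most dog] every], [most dog] : ⟨⟨⟨t,t⟩,⟨t,e⟩⟩,t⟩ takes every : ⟨⟨t,t⟩,⟨t,e⟩⟩, giving t.

t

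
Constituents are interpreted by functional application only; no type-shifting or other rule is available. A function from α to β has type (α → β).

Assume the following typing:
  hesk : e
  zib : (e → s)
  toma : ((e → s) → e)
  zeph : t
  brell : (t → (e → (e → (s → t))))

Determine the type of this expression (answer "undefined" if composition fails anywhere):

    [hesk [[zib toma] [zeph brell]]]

[zib toma]: ((e → s) → e) applied to (e → s) yields e.
[zeph brell]: (t → (e → (e → (s → t)))) applied to t yields (e → (e → (s → t))).
[[zib toma] [zeph brell]]: (e → (e → (s → t))) applied to e yields (e → (s → t)).
[hesk [[zib toma] [zeph brell]]]: (e → (s → t)) applied to e yields (s → t).

(s → t)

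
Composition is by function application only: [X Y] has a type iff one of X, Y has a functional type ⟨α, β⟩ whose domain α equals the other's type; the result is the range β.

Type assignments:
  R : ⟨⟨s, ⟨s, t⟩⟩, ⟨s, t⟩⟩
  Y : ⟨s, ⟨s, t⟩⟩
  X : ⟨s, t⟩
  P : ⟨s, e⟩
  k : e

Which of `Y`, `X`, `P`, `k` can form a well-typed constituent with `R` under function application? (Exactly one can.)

Y — combines: R : ⟨⟨s, ⟨s, t⟩⟩, ⟨s, t⟩⟩ takes Y : ⟨s, ⟨s, t⟩⟩ as argument, giving ⟨s, t⟩.
X : ⟨s, t⟩ — R needs ⟨s, ⟨s, t⟩⟩; X needs s; neither fits.
P : ⟨s, e⟩ — R needs ⟨s, ⟨s, t⟩⟩; P needs s; neither fits.
k : e — R needs ⟨s, ⟨s, t⟩⟩; k needs nothing (atomic); neither fits.

Y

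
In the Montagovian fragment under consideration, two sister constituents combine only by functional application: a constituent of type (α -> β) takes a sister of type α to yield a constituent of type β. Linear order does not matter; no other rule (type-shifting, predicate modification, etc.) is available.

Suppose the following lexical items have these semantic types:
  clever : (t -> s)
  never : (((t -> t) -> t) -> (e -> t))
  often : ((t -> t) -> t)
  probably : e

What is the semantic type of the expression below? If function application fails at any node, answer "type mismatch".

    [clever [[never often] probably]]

s

[never often]: (((t -> t) -> t) -> (e -> t)) applied to ((t -> t) -> t) yields (e -> t).
[[never often] probably]: (e -> t) applied to e yields t.
[clever [[never often] probably]]: (t -> s) applied to t yields s.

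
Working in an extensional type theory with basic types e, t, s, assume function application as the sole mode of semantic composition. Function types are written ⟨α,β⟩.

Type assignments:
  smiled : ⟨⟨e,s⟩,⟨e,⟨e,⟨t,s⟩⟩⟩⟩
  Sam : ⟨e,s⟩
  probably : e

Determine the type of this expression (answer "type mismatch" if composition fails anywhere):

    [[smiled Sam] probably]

At [smiled Sam], smiled : ⟨⟨e,s⟩,⟨e,⟨e,⟨t,s⟩⟩⟩⟩ takes Sam : ⟨e,s⟩, giving ⟨e,⟨e,⟨t,s⟩⟩⟩.
At [[smiled Sam] probably], [smiled Sam] : ⟨e,⟨e,⟨t,s⟩⟩⟩ takes probably : e, giving ⟨e,⟨t,s⟩⟩.

⟨e,⟨t,s⟩⟩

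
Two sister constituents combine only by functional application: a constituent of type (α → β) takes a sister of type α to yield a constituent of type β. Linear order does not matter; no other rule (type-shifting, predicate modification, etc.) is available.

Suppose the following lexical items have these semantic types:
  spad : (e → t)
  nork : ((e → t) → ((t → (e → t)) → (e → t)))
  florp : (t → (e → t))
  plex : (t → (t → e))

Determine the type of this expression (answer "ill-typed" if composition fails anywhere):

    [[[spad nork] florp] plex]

[spad nork]: ((e → t) → ((t → (e → t)) → (e → t))) applied to (e → t) yields ((t → (e → t)) → (e → t)).
[[spad nork] florp]: ((t → (e → t)) → (e → t)) applied to (t → (e → t)) yields (e → t).
At [[[spad nork] florp] plex]: neither (e → t) nor (t → (t → e)) can take the other as argument; the node is ill-typed.

ill-typed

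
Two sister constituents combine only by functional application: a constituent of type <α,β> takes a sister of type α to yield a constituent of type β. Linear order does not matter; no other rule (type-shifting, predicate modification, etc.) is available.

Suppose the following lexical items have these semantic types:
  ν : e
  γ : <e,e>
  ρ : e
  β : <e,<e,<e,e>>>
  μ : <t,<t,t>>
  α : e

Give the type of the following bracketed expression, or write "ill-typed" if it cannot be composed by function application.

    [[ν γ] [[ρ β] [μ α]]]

[ν γ]: γ is <e,e>, ν is e; result e.
[ρ β]: β is <e,<e,<e,e>>>, ρ is e; result <e,<e,e>>.
[μ α]: <t,<t,t>> and e cannot combine by function application — type clash.

ill-typed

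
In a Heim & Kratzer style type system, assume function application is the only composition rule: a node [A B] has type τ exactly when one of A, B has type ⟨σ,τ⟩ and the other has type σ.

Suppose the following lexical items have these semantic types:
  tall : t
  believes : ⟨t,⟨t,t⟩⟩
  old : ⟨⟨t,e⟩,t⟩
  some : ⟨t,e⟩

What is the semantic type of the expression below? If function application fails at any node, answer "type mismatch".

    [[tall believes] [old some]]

[tall believes]: ⟨t,⟨t,t⟩⟩ applied to t yields ⟨t,t⟩.
[old some]: ⟨⟨t,e⟩,t⟩ applied to ⟨t,e⟩ yields t.
[[tall believes] [old some]]: ⟨t,t⟩ applied to t yields t.

t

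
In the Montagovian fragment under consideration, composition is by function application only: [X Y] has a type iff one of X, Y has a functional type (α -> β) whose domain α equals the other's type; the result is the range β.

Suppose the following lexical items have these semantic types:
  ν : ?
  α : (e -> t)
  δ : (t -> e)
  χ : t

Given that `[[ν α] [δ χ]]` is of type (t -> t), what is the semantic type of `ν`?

((e -> t) -> (e -> (t -> t)))

[[ν α] [δ χ]] must have type (t -> t). The sister [δ χ] has type e; that is not a function onto (t -> t), so [ν α] must be the functor, of type (e -> (t -> t)).
[ν α] must have type (e -> (t -> t)). The sister α has type (e -> t); that is not a function onto (e -> (t -> t)), so ν must be the functor, of type ((e -> t) -> (e -> (t -> t))).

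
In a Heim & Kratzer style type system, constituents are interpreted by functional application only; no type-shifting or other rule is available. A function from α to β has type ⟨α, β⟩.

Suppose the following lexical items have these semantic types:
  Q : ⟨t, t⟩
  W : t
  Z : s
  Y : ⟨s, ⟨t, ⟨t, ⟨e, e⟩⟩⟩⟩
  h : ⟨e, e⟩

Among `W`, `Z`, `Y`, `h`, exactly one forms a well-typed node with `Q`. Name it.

W

W — combines: Q : ⟨t, t⟩ takes W : t as argument, giving t.
Z : s — no; Q wants t, and Z wants nothing (atomic).
Y : ⟨s, ⟨t, ⟨t, ⟨e, e⟩⟩⟩⟩ — no; Q wants t, and Y wants s.
h : ⟨e, e⟩ — no; Q wants t, and h wants e.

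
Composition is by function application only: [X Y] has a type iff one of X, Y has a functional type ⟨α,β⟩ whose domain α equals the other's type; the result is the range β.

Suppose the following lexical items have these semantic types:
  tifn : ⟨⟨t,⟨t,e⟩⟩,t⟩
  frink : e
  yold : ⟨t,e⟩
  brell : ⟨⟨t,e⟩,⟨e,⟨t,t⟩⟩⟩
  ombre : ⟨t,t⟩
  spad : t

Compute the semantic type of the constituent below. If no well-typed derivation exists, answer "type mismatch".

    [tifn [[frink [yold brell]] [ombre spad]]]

[yold brell] — brell of type ⟨⟨t,e⟩,⟨e,⟨t,t⟩⟩⟩ combines with yold of type ⟨t,e⟩: type ⟨e,⟨t,t⟩⟩.
[frink [yold brell]] — [yold brell] of type ⟨e,⟨t,t⟩⟩ combines with frink of type e: type ⟨t,t⟩.
[ombre spad] — ombre of type ⟨t,t⟩ combines with spad of type t: type t.
[[frink [yold brell]] [ombre spad]] — [frink [yold brell]] of type ⟨t,t⟩ combines with [ombre spad] of type t: type t.
At [tifn [[frink [yold brell]] [ombre spad]]]: neither ⟨⟨t,⟨t,e⟩⟩,t⟩ nor t can take the other as argument; the node is ill-typed.

type mismatch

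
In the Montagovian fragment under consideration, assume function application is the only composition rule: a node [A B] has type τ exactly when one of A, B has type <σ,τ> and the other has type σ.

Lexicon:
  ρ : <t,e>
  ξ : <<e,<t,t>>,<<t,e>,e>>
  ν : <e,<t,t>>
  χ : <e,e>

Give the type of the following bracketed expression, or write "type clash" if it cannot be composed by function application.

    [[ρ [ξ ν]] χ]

[ξ ν] — ξ of type <<e,<t,t>>,<<t,e>,e>> combines with ν of type <e,<t,t>>: type <<t,e>,e>.
[ρ [ξ ν]] — [ξ ν] of type <<t,e>,e> combines with ρ of type <t,e>: type e.
[[ρ [ξ ν]] χ] — χ of type <e,e> combines with [ρ [ξ ν]] of type e: type e.

e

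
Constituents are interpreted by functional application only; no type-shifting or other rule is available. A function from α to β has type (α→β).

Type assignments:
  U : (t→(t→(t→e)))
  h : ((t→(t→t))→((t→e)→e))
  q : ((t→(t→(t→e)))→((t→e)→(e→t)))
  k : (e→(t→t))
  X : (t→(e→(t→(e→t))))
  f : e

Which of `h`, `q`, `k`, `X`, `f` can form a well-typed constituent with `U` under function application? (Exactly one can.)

h : ((t→(t→t))→((t→e)→e)) — no; U wants t, and h wants (t→(t→t)).
q — combines: q : ((t→(t→(t→e)))→((t→e)→(e→t))) takes U : (t→(t→(t→e))) as argument, giving ((t→e)→(e→t)).
k : (e→(t→t)) — no; U wants t, and k wants e.
X : (t→(e→(t→(e→t)))) — no; U wants t, and X wants t.
f : e — no; U wants t, and f wants nothing (atomic).

q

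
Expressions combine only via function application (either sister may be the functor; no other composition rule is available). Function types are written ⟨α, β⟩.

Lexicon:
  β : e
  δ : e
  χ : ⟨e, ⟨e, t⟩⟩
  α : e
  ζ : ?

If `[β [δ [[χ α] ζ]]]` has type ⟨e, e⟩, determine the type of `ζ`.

For [β [δ [[χ α] ζ]]] to have type ⟨e, e⟩ with β of type e, [δ [[χ α] ζ]] must be the function: [δ [[χ α] ζ]] : ⟨e, ⟨e, e⟩⟩.
For [δ [[χ α] ζ]] to have type ⟨e, ⟨e, e⟩⟩ with δ of type e, [[χ α] ζ] must be the function: [[χ α] ζ] : ⟨e, ⟨e, ⟨e, e⟩⟩⟩.
For [[χ α] ζ] to have type ⟨e, ⟨e, ⟨e, e⟩⟩⟩ with [χ α] of type ⟨e, t⟩, ζ must be the function: ζ : ⟨⟨e, t⟩, ⟨e, ⟨e, ⟨e, e⟩⟩⟩⟩.

⟨⟨e, t⟩, ⟨e, ⟨e, ⟨e, e⟩⟩⟩⟩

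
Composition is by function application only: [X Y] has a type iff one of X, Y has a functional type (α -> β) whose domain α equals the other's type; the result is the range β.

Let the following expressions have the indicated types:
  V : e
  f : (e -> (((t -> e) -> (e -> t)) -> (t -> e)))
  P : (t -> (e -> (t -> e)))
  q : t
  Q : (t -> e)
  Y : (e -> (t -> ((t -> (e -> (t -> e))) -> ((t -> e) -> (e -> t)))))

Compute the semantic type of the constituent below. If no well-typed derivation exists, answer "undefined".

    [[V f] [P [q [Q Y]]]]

undefined

At [V f], f : (e -> (((t -> e) -> (e -> t)) -> (t -> e))) takes V : e, giving (((t -> e) -> (e -> t)) -> (t -> e)).
At [Q Y]: neither (t -> e) nor (e -> (t -> ((t -> (e -> (t -> e))) -> ((t -> e) -> (e -> t))))) can take the other as argument; the node is ill-typed.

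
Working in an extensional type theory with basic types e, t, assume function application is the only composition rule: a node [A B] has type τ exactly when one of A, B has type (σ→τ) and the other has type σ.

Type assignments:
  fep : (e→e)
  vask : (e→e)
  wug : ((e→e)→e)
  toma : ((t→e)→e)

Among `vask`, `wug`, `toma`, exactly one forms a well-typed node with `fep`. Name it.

vask : (e→e) — does not combine with fep.
wug — combines: wug : ((e→e)→e) takes fep : (e→e) as argument, giving e.
toma : ((t→e)→e) — does not combine with fep.

wug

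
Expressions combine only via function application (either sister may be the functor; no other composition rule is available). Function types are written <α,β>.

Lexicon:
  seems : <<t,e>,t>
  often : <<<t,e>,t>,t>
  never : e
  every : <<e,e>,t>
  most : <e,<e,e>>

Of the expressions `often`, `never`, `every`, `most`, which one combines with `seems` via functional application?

often

often — combines: often : <<<t,e>,t>,t> takes seems : <<t,e>,t> as argument, giving t.
never : e — seems needs <t,e>; never needs nothing (atomic); neither fits.
every : <<e,e>,t> — seems needs <t,e>; every needs <e,e>; neither fits.
most : <e,<e,e>> — seems needs <t,e>; most needs e; neither fits.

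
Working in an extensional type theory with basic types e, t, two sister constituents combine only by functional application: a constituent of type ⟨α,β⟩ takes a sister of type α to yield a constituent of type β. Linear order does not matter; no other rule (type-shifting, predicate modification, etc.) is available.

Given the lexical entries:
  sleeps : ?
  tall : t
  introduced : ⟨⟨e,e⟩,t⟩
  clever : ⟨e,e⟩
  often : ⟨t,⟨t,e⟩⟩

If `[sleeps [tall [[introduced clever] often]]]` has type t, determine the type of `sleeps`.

⟨e,t⟩

[sleeps [tall [[introduced clever] often]]] is required to be t. [tall [[introduced clever] often]] : e cannot yield t as functor, so sleeps : ⟨e,t⟩.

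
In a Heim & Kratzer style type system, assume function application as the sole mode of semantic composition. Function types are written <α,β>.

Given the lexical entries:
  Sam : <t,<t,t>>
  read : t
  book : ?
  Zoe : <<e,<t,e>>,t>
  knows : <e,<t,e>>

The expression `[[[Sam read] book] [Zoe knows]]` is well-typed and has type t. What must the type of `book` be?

[[[Sam read] book] [Zoe knows]] must have type t. The sister [Zoe knows] has type t; that is not a function onto t, so [[Sam read] book] must be the functor, of type <t,t>.
[[Sam read] book] must have type <t,t>. The sister [Sam read] has type <t,t>; that is not a function onto <t,t>, so book must be the functor, of type <<t,t>,<t,t>>.

<<t,t>,<t,t>>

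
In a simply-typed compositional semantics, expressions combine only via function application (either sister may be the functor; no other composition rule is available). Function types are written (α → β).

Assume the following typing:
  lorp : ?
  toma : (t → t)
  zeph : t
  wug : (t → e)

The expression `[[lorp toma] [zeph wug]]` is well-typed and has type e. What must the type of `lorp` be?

[[lorp toma] [zeph wug]] must have type e. The sister [zeph wug] has type e; that is not a function onto e, so [lorp toma] must be the functor, of type (e → e).
[lorp toma] must have type (e → e). The sister toma has type (t → t); that is not a function onto (e → e), so lorp must be the functor, of type ((t → t) → (e → e)).

((t → t) → (e → e))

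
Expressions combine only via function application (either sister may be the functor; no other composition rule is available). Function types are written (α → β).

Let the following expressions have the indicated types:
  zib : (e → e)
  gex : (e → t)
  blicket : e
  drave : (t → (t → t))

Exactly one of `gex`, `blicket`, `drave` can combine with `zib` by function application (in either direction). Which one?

blicket

gex : (e → t) — does not combine with zib.
blicket — combines: zib : (e → e) takes blicket : e as argument, giving e.
drave : (t → (t → t)) — does not combine with zib.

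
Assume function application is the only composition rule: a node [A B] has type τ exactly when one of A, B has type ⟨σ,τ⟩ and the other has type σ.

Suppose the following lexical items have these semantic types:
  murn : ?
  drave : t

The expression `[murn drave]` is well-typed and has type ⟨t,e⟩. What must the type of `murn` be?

⟨t,⟨t,e⟩⟩

[murn drave] must have type ⟨t,e⟩. The sister drave has type t; that is not a function onto ⟨t,e⟩, so murn must be the functor, of type ⟨t,⟨t,e⟩⟩.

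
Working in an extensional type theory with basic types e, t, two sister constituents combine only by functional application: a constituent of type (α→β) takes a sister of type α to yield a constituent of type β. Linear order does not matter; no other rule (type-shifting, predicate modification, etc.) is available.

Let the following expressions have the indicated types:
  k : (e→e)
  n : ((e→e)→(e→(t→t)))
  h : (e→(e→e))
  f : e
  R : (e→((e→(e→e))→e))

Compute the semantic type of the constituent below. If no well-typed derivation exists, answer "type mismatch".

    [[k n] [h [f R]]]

[k n]: ((e→e)→(e→(t→t))) applied to (e→e) yields (e→(t→t)).
[f R]: (e→((e→(e→e))→e)) applied to e yields ((e→(e→e))→e).
[h [f R]]: ((e→(e→e))→e) applied to (e→(e→e)) yields e.
[[k n] [h [f R]]]: (e→(t→t)) applied to e yields (t→t).

(t→t)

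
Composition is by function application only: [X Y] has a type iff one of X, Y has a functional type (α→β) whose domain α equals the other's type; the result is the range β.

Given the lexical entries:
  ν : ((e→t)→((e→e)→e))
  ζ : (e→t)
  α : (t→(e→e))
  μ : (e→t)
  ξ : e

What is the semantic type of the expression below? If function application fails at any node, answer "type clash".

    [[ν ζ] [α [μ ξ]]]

[ν ζ]: ((e→t)→((e→e)→e)) applied to (e→t) yields ((e→e)→e).
[μ ξ]: (e→t) applied to e yields t.
[α [μ ξ]]: (t→(e→e)) applied to t yields (e→e).
[[ν ζ] [α [μ ξ]]]: ((e→e)→e) applied to (e→e) yields e.

e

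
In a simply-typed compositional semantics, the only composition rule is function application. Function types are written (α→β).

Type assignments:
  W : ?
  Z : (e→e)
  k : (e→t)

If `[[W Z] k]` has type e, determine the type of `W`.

((e→e)→((e→t)→e))

[[W Z] k] is required to be e. k : (e→t) cannot yield e as functor, so [W Z] : ((e→t)→e).
[W Z] is required to be ((e→t)→e). Z : (e→e) cannot yield ((e→t)→e) as functor, so W : ((e→e)→((e→t)→e)).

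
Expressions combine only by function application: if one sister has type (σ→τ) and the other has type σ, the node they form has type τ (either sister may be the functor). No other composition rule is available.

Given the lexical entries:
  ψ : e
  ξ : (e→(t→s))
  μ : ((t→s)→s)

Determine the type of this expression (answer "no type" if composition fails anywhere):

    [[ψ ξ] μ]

s

[ψ ξ]: (e→(t→s)) applied to e yields (t→s).
[[ψ ξ] μ]: ((t→s)→s) applied to (t→s) yields s.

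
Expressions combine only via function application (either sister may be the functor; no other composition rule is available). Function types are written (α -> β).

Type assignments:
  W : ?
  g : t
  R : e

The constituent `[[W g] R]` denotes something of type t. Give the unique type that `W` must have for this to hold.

(t -> (e -> t))

For [[W g] R] to have type t with R of type e, [W g] must be the function: [W g] : (e -> t).
For [W g] to have type (e -> t) with g of type t, W must be the function: W : (t -> (e -> t)).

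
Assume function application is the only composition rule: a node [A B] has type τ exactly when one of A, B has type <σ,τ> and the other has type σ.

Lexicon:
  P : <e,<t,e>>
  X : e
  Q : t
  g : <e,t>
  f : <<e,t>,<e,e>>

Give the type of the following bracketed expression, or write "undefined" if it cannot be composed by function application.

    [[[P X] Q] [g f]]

[P X]: functor P : <e,<t,e>>, argument X : e; result <t,e>.
[[P X] Q]: functor [P X] : <t,e>, argument Q : t; result e.
[g f]: functor f : <<e,t>,<e,e>>, argument g : <e,t>; result <e,e>.
[[[P X] Q] [g f]]: functor [g f] : <e,e>, argument [[P X] Q] : e; result e.

e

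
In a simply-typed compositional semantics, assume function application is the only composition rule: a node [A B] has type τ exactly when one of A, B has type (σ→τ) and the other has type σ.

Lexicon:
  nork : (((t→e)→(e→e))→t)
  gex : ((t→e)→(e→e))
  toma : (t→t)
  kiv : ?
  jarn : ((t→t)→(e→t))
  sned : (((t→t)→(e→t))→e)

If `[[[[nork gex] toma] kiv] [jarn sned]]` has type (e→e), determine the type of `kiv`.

(t→(e→(e→e)))

At [[[[nork gex] toma] kiv] [jarn sned]] (required: (e→e)): [jarn sned] is e, which is not a function with range (e→e); hence [[[nork gex] toma] kiv] is the functor — type (e→(e→e)).
At [[[nork gex] toma] kiv] (required: (e→(e→e))): [[nork gex] toma] is t, which is not a function with range (e→(e→e)); hence kiv is the functor — type (t→(e→(e→e))).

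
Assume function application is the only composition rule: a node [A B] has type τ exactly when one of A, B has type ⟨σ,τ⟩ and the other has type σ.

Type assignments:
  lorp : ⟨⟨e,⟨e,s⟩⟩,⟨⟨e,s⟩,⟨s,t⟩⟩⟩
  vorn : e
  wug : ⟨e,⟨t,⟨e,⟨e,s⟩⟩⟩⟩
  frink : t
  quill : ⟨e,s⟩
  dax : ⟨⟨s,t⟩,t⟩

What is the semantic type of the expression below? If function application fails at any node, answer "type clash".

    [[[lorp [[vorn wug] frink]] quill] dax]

t

At [vorn wug], wug : ⟨e,⟨t,⟨e,⟨e,s⟩⟩⟩⟩ takes vorn : e, giving ⟨t,⟨e,⟨e,s⟩⟩⟩.
At [[vorn wug] frink], [vorn wug] : ⟨t,⟨e,⟨e,s⟩⟩⟩ takes frink : t, giving ⟨e,⟨e,s⟩⟩.
At [lorp [[vorn wug] frink]], lorp : ⟨⟨e,⟨e,s⟩⟩,⟨⟨e,s⟩,⟨s,t⟩⟩⟩ takes [[vorn wug] frink] : ⟨e,⟨e,s⟩⟩, giving ⟨⟨e,s⟩,⟨s,t⟩⟩.
At [[lorp [[vorn wug] frink]] quill], [lorp [[vorn wug] frink]] : ⟨⟨e,s⟩,⟨s,t⟩⟩ takes quill : ⟨e,s⟩, giving ⟨s,t⟩.
At [[[lorp [[vorn wug] frink]] quill] dax], dax : ⟨⟨s,t⟩,t⟩ takes [[lorp [[vorn wug] frink]] quill] : ⟨s,t⟩, giving t.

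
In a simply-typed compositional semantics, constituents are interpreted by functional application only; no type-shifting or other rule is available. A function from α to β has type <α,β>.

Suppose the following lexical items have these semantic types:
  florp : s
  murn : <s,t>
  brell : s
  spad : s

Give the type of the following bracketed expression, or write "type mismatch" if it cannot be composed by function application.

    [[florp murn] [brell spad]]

type mismatch

At [florp murn], murn : <s,t> takes florp : s, giving t.
At [brell spad]: neither s nor s can take the other as argument; the node is ill-typed.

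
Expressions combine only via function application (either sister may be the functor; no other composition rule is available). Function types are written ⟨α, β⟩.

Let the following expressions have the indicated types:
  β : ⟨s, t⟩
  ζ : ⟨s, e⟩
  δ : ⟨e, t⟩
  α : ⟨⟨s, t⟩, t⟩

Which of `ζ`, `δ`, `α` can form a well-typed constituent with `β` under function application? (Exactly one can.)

α

ζ : ⟨s, e⟩ — no; β wants s, and ζ wants s.
δ : ⟨e, t⟩ — no; β wants s, and δ wants e.
α — combines: α : ⟨⟨s, t⟩, t⟩ takes β : ⟨s, t⟩ as argument, giving t.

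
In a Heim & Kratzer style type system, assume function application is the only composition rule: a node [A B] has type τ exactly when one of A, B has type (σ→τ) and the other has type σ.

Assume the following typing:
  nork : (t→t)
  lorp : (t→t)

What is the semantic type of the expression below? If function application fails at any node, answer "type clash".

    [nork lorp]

At [nork lorp]: neither (t→t) nor (t→t) can take the other as argument; the node is ill-typed.

type clash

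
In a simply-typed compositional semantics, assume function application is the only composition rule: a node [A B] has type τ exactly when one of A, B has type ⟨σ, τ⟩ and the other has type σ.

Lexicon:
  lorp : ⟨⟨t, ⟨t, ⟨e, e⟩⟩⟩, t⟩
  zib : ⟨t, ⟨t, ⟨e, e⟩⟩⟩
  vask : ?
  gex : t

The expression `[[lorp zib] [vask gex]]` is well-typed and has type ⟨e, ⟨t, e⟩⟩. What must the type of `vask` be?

[[lorp zib] [vask gex]] is required to be ⟨e, ⟨t, e⟩⟩. [lorp zib] : t cannot yield ⟨e, ⟨t, e⟩⟩ as functor, so [vask gex] : ⟨t, ⟨e, ⟨t, e⟩⟩⟩.
[vask gex] is required to be ⟨t, ⟨e, ⟨t, e⟩⟩⟩. gex : t cannot yield ⟨t, ⟨e, ⟨t, e⟩⟩⟩ as functor, so vask : ⟨t, ⟨t, ⟨e, ⟨t, e⟩⟩⟩⟩.

⟨t, ⟨t, ⟨e, ⟨t, e⟩⟩⟩⟩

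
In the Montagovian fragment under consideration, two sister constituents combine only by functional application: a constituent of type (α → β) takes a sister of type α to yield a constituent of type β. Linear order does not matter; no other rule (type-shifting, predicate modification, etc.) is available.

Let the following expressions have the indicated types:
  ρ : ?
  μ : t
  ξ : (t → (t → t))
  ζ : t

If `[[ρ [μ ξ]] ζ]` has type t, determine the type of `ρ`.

((t → t) → (t → t))

For [[ρ [μ ξ]] ζ] to have type t with ζ of type t, [ρ [μ ξ]] must be the function: [ρ [μ ξ]] : (t → t).
For [ρ [μ ξ]] to have type (t → t) with [μ ξ] of type (t → t), ρ must be the function: ρ : ((t → t) → (t → t)).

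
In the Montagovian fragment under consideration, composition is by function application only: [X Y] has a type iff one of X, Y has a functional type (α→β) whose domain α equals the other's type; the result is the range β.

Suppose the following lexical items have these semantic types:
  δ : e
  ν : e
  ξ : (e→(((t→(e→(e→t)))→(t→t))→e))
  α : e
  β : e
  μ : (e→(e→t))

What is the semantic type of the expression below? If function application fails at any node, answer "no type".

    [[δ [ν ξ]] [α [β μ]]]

[ν ξ] — ξ of type (e→(((t→(e→(e→t)))→(t→t))→e)) combines with ν of type e: type (((t→(e→(e→t)))→(t→t))→e).
At [δ [ν ξ]]: neither e nor (((t→(e→(e→t)))→(t→t))→e) can take the other as argument; the node is ill-typed.

no type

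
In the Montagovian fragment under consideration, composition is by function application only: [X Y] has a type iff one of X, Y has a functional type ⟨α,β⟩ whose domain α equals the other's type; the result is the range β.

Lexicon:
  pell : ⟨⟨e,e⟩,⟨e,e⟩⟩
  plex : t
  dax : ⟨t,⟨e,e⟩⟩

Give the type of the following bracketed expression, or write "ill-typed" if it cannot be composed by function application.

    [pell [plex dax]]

[plex dax] — dax of type ⟨t,⟨e,e⟩⟩ combines with plex of type t: type ⟨e,e⟩.
[pell [plex dax]] — pell of type ⟨⟨e,e⟩,⟨e,e⟩⟩ combines with [plex dax] of type ⟨e,e⟩: type ⟨e,e⟩.

⟨e,e⟩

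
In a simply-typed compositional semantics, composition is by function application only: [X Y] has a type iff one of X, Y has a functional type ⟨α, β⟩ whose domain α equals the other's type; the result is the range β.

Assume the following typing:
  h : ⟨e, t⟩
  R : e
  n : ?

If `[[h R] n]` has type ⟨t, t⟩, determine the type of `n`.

⟨t, ⟨t, t⟩⟩

For [[h R] n] to have type ⟨t, t⟩ with [h R] of type t, n must be the function: n : ⟨t, ⟨t, t⟩⟩.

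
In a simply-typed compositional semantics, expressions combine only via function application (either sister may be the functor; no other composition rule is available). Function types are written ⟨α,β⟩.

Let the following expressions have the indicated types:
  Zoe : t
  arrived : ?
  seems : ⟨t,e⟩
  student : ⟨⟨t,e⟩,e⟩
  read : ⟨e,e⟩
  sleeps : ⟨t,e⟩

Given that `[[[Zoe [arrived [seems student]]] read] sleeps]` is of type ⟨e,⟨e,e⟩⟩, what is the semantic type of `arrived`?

⟨e,⟨t,⟨⟨e,e⟩,⟨⟨t,e⟩,⟨e,⟨e,e⟩⟩⟩⟩⟩⟩

[[[Zoe [arrived [seems student]]] read] sleeps] must have type ⟨e,⟨e,e⟩⟩. The sister sleeps has type ⟨t,e⟩; that is not a function onto ⟨e,⟨e,e⟩⟩, so [[Zoe [arrived [seems student]]] read] must be the functor, of type ⟨⟨t,e⟩,⟨e,⟨e,e⟩⟩⟩.
[[Zoe [arrived [seems student]]] read] must have type ⟨⟨t,e⟩,⟨e,⟨e,e⟩⟩⟩. The sister read has type ⟨e,e⟩; that is not a function onto ⟨⟨t,e⟩,⟨e,⟨e,e⟩⟩⟩, so [Zoe [arrived [seems student]]] must be the functor, of type ⟨⟨e,e⟩,⟨⟨t,e⟩,⟨e,⟨e,e⟩⟩⟩⟩.
[Zoe [arrived [seems student]]] must have type ⟨⟨e,e⟩,⟨⟨t,e⟩,⟨e,⟨e,e⟩⟩⟩⟩. The sister Zoe has type t; that is not a function onto ⟨⟨e,e⟩,⟨⟨t,e⟩,⟨e,⟨e,e⟩⟩⟩⟩, so [arrived [seems student]] must be the functor, of type ⟨t,⟨⟨e,e⟩,⟨⟨t,e⟩,⟨e,⟨e,e⟩⟩⟩⟩⟩.
[arrived [seems student]] must have type ⟨t,⟨⟨e,e⟩,⟨⟨t,e⟩,⟨e,⟨e,e⟩⟩⟩⟩⟩. The sister [seems student] has type e; that is not a function onto ⟨t,⟨⟨e,e⟩,⟨⟨t,e⟩,⟨e,⟨e,e⟩⟩⟩⟩⟩, so arrived must be the functor, of type ⟨e,⟨t,⟨⟨e,e⟩,⟨⟨t,e⟩,⟨e,⟨e,e⟩⟩⟩⟩⟩⟩.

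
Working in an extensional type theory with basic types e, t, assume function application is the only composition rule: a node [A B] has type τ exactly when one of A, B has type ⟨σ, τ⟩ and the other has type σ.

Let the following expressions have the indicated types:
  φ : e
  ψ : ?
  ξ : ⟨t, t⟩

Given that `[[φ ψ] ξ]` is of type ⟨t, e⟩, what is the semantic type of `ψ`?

⟨e, ⟨⟨t, t⟩, ⟨t, e⟩⟩⟩

[[φ ψ] ξ] is required to be ⟨t, e⟩. ξ : ⟨t, t⟩ cannot yield ⟨t, e⟩ as functor, so [φ ψ] : ⟨⟨t, t⟩, ⟨t, e⟩⟩.
[φ ψ] is required to be ⟨⟨t, t⟩, ⟨t, e⟩⟩. φ : e cannot yield ⟨⟨t, t⟩, ⟨t, e⟩⟩ as functor, so ψ : ⟨e, ⟨⟨t, t⟩, ⟨t, e⟩⟩⟩.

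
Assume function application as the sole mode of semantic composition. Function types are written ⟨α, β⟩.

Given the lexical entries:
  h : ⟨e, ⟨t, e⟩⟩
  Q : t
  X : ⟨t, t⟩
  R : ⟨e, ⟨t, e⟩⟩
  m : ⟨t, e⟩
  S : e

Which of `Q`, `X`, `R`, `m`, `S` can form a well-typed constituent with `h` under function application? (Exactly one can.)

Q : t — h needs e; Q needs nothing (atomic); neither fits.
X : ⟨t, t⟩ — h needs e; X needs t; neither fits.
R : ⟨e, ⟨t, e⟩⟩ — h needs e; R needs e; neither fits.
m : ⟨t, e⟩ — h needs e; m needs t; neither fits.
S — combines: h : ⟨e, ⟨t, e⟩⟩ takes S : e as argument, giving ⟨t, e⟩.

S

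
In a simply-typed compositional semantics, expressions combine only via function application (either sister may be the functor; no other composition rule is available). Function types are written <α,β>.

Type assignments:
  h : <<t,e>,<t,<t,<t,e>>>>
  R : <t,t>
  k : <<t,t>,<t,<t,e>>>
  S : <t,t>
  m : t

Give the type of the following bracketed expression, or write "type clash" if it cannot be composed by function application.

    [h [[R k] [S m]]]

[R k]: <<t,t>,<t,<t,e>>> applied to <t,t> yields <t,<t,e>>.
[S m]: <t,t> applied to t yields t.
[[R k] [S m]]: <t,<t,e>> applied to t yields <t,e>.
[h [[R k] [S m]]]: <<t,e>,<t,<t,<t,e>>>> applied to <t,e> yields <t,<t,<t,e>>>.

<t,<t,<t,e>>>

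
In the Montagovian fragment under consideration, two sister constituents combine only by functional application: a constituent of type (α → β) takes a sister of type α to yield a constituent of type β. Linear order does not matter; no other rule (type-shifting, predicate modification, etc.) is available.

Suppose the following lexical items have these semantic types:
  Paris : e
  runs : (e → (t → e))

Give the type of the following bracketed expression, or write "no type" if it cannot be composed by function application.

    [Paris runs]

(t → e)

[Paris runs]: functor runs : (e → (t → e)), argument Paris : e; result (t → e).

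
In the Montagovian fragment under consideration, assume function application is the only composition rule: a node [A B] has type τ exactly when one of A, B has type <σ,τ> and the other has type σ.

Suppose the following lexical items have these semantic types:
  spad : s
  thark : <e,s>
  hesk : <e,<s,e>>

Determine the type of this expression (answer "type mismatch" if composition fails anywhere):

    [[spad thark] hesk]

type mismatch

At [spad thark]: neither s nor <e,s> can take the other as argument; the node is ill-typed.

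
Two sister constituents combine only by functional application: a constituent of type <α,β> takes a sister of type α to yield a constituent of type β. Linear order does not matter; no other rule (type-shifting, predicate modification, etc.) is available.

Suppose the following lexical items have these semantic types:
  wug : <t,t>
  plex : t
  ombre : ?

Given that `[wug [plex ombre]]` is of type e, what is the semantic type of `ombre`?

[wug [plex ombre]] must have type e. The sister wug has type <t,t>; that is not a function onto e, so [plex ombre] must be the functor, of type <<t,t>,e>.
[plex ombre] must have type <<t,t>,e>. The sister plex has type t; that is not a function onto <<t,t>,e>, so ombre must be the functor, of type <t,<<t,t>,e>>.

<t,<<t,t>,e>>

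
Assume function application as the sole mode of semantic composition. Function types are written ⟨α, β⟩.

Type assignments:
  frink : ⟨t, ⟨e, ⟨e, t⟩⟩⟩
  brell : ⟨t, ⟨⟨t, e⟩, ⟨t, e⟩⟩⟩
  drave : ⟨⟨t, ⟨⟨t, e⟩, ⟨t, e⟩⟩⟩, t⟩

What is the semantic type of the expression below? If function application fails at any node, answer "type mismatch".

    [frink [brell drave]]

⟨e, ⟨e, t⟩⟩

At [brell drave], drave : ⟨⟨t, ⟨⟨t, e⟩, ⟨t, e⟩⟩⟩, t⟩ takes brell : ⟨t, ⟨⟨t, e⟩, ⟨t, e⟩⟩⟩, giving t.
At [frink [brell drave]], frink : ⟨t, ⟨e, ⟨e, t⟩⟩⟩ takes [brell drave] : t, giving ⟨e, ⟨e, t⟩⟩.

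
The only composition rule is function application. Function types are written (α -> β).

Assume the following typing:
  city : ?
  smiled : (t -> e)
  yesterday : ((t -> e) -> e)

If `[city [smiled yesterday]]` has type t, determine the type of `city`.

(e -> t)

At [city [smiled yesterday]] (required: t): [smiled yesterday] is e, which is not a function with range t; hence city is the functor — type (e -> t).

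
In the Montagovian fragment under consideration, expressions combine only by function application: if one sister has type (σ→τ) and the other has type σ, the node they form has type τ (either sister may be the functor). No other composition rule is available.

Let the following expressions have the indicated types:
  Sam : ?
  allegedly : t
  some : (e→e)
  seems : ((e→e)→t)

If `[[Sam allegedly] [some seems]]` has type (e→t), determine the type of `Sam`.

(t→(t→(e→t)))

At [[Sam allegedly] [some seems]] (required: (e→t)): [some seems] is t, which is not a function with range (e→t); hence [Sam allegedly] is the functor — type (t→(e→t)).
At [Sam allegedly] (required: (t→(e→t))): allegedly is t, which is not a function with range (t→(e→t)); hence Sam is the functor — type (t→(t→(e→t))).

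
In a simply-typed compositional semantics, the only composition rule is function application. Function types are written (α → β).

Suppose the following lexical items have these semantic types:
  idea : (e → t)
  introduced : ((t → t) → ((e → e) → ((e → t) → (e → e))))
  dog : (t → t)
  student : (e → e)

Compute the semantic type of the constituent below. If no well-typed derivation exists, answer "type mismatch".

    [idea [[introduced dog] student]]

At [introduced dog], introduced : ((t → t) → ((e → e) → ((e → t) → (e → e)))) takes dog : (t → t), giving ((e → e) → ((e → t) → (e → e))).
At [[introduced dog] student], [introduced dog] : ((e → e) → ((e → t) → (e → e))) takes student : (e → e), giving ((e → t) → (e → e)).
At [idea [[introduced dog] student]], [[introduced dog] student] : ((e → t) → (e → e)) takes idea : (e → t), giving (e → e).

(e → e)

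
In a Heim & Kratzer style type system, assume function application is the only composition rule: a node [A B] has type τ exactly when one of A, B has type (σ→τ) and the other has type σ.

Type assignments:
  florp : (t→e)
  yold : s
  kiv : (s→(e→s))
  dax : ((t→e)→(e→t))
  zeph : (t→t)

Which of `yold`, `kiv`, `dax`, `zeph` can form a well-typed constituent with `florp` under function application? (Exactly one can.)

dax

yold : s — florp needs t; yold needs nothing (atomic); neither fits.
kiv : (s→(e→s)) — florp needs t; kiv needs s; neither fits.
dax — combines: dax : ((t→e)→(e→t)) takes florp : (t→e) as argument, giving (e→t).
zeph : (t→t) — florp needs t; zeph needs t; neither fits.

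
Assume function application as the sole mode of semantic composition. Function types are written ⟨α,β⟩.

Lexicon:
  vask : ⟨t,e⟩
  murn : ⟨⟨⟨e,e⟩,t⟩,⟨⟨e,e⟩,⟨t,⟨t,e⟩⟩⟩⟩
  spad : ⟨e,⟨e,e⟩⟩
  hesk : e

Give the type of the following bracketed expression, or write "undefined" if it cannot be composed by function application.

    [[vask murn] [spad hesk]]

undefined

[vask murn]: ⟨t,e⟩ and ⟨⟨⟨e,e⟩,t⟩,⟨⟨e,e⟩,⟨t,⟨t,e⟩⟩⟩⟩ cannot combine by function application — type clash.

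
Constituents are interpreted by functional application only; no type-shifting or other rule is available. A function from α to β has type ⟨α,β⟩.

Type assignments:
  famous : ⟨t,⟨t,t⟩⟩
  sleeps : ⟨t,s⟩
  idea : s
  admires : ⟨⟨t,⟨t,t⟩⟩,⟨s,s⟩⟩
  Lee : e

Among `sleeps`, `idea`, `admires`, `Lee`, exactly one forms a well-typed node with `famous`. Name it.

admires

sleeps : ⟨t,s⟩ — does not combine with famous.
idea : s — does not combine with famous.
admires — combines: admires : ⟨⟨t,⟨t,t⟩⟩,⟨s,s⟩⟩ takes famous : ⟨t,⟨t,t⟩⟩ as argument, giving ⟨s,s⟩.
Lee : e — does not combine with famous.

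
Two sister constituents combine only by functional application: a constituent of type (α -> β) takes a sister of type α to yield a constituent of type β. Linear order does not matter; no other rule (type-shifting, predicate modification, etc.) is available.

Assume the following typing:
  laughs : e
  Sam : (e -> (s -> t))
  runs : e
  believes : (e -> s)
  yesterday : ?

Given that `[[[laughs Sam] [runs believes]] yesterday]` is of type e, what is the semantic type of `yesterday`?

[[[laughs Sam] [runs believes]] yesterday] is required to be e. [[laughs Sam] [runs believes]] : t cannot yield e as functor, so yesterday : (t -> e).

(t -> e)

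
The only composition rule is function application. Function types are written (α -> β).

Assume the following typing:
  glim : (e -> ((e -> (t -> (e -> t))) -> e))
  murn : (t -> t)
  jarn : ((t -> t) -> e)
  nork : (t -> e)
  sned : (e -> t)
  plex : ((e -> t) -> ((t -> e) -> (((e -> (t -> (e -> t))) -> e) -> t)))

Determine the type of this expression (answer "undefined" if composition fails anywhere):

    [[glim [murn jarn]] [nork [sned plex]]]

t

[murn jarn]: jarn is ((t -> t) -> e), murn is (t -> t); result e.
[glim [murn jarn]]: glim is (e -> ((e -> (t -> (e -> t))) -> e)), [murn jarn] is e; result ((e -> (t -> (e -> t))) -> e).
[sned plex]: plex is ((e -> t) -> ((t -> e) -> (((e -> (t -> (e -> t))) -> e) -> t))), sned is (e -> t); result ((t -> e) -> (((e -> (t -> (e -> t))) -> e) -> t)).
[nork [sned plex]]: [sned plex] is ((t -> e) -> (((e -> (t -> (e -> t))) -> e) -> t)), nork is (t -> e); result (((e -> (t -> (e -> t))) -> e) -> t).
[[glim [murn jarn]] [nork [sned plex]]]: [nork [sned plex]] is (((e -> (t -> (e -> t))) -> e) -> t), [glim [murn jarn]] is ((e -> (t -> (e -> t))) -> e); result t.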